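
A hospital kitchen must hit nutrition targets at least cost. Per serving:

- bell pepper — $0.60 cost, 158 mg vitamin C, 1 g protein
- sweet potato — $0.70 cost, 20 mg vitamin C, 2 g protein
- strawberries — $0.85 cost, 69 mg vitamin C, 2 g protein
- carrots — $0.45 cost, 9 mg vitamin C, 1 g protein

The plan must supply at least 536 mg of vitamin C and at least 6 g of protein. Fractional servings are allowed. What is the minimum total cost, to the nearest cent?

$2.90

Compare the cost at each extreme point of the feasible region.
bell pepper only: max(536/158, 6/1) = 6 servings → $3.60.
sweet potato only: max(536/20, 6/2) = 26.8 servings → $18.76.
strawberries only: max(536/69, 6/2) = 7.768 servings → $6.60.
carrots only: max(536/9, 6/1) = 59.56 servings → $26.80.
bell pepper + sweet potato with both tight: 3.216 servings and 1.392 servings → $2.90.
bell pepper + strawberries with both tight: 2.664 servings and 1.668 servings → $3.02.
bell pepper + carrots with both tight: 3.235 servings and 2.765 servings → $3.19.
sweet potato + strawberries: intersection lies outside the first quadrant.
sweet potato + carrots: the both-tight solution has a negative serving — not a feasible corner.
strawberries + carrots: the both-tight solution has a negative serving — not a feasible corner.
So the least-cost plan costs $2.90.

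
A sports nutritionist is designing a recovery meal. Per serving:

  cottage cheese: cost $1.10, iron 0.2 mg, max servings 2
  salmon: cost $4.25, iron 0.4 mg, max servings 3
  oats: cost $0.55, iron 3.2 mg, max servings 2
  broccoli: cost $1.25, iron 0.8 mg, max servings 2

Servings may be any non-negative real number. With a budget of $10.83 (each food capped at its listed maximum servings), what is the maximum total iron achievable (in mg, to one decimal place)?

Iron per dollar: oats 5.818, broccoli 0.64, cottage cheese 0.1818, salmon 0.09412.
Take 2 servings of oats: spends $1.10, +6.4 mg iron (running total 6.4 mg).
Take 2 servings of broccoli: spends $2.50, +1.6 mg iron (running total 8.0 mg).
Take 2 servings of cottage cheese: spends $2.20, +0.4 mg iron (running total 8.4 mg).
Take 1.184 servings of salmon: spends $5.03, +0.5 mg iron (running total 8.9 mg).
Filling greedily by iron-per-dollar is optimal for one linear limit, giving 8.9 mg.

8.9 mg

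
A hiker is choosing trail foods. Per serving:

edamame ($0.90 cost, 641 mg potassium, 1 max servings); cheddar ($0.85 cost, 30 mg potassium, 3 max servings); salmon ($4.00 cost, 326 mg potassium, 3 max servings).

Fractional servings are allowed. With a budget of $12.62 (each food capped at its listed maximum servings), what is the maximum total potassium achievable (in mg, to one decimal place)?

Potassium per dollar: edamame 712.2, salmon 81.5, cheddar 35.29.
Take 1 serving of edamame: spends $0.90, +641.0 mg potassium (running total 641.0 mg).
Take 2.93 servings of salmon: spends $11.72, +955.2 mg potassium (running total 1596.2 mg).
Greedy by best ratio exhausts the cost allowance optimally: 1596.2 mg.

1596.2 mg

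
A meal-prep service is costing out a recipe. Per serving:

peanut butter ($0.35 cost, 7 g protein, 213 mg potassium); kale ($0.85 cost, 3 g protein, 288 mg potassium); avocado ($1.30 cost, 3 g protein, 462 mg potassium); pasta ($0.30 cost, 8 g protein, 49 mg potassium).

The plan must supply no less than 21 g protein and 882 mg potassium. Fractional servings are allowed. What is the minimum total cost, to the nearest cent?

Check every corner: each single food scaled to meet both minima, and each pair solved so both constraints bind.
peanut butter only: max(21/7, 882/213) = 4.141 servings → $1.45.
kale only: max(21/3, 882/288) = 7 servings → $5.95.
avocado only: max(21/3, 882/462) = 7 servings → $9.10.
pasta only: max(21/8, 882/49) = 18 servings → $5.40.
peanut butter + kale with both tight: 2.471 servings and 1.235 servings → $1.91.
peanut butter + avocado with both tight: 2.719 servings and 0.6555 servings → $1.80.
peanut butter + pasta: the both-tight solution has a negative serving — not a feasible corner.
kale + avocado: the both-tight solution has a negative serving — not a feasible corner.
kale + pasta with both tight: 2.794 servings and 1.577 servings → $2.85.
avocado + pasta with both tight: 1.698 servings and 1.988 servings → $2.80.
The minimum over all feasible corners is $1.45.

$1.45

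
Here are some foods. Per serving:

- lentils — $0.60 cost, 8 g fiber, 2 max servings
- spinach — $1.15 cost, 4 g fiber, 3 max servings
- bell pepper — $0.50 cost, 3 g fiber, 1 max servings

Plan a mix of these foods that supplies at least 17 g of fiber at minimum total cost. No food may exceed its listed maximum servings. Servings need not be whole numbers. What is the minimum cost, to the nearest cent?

$1.37

Cost per g of fiber: lentils $0.0750, bell pepper $0.1667, spinach $0.2875.
Take 2 servings of lentils: +16.0 g fiber for $1.20 (total $1.20, still need 1.0 g).
Take 0.3333 servings of bell pepper: +1.0 g fiber for $0.17 (total $1.37, still need 0.0 g).
Greedy by cheapest-per-g is optimal for a single linear constraint, so the minimum cost is $1.37.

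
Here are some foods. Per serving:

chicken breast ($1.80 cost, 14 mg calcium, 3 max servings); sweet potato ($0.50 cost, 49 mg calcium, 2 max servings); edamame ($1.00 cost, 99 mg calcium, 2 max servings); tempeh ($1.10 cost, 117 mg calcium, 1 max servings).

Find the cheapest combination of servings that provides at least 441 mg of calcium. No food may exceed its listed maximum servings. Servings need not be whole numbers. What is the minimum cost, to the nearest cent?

Cost per mg of calcium: tempeh $0.0094, edamame $0.0101, sweet potato $0.0102, chicken breast $0.1286.
Take 1 serving of tempeh: +117.0 mg calcium for $1.10 (total $1.10, still need 324.0 mg).
Take 2 servings of edamame: +198.0 mg calcium for $2.00 (total $3.10, still need 126.0 mg).
Take 2 servings of sweet potato: +98.0 mg calcium for $1.00 (total $4.10, still need 28.0 mg).
Take 2 servings of chicken breast: +28.0 mg calcium for $3.60 (total $7.70, still need 0.0 mg).
Greedy by cheapest-per-mg is optimal for a single linear constraint, so the minimum cost is $7.70.

$7.70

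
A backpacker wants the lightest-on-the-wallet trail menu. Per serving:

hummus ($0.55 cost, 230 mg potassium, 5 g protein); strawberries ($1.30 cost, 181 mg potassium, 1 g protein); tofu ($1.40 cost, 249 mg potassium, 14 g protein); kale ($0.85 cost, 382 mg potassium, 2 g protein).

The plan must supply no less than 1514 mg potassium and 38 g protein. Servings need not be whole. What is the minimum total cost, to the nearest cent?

$4.10

hummus only: max(1514/230, 38/5) = 7.6 servings → $4.18.
strawberries only: max(1514/181, 38/1) = 38 servings → $49.40.
tofu only: max(1514/249, 38/14) = 6.08 servings → $8.51.
kale only: max(1514/382, 38/2) = 19 servings → $16.15.
hummus + strawberries: the both-tight solution has a negative serving — not a feasible corner.
hummus + tofu with both tight: 5.941 servings and 0.5924 servings → $4.10.
hummus + kale with both targets exact would need a negative amount; discard.
strawberries + tofu with both tight: 5.135 servings and 2.347 servings → $9.96.
strawberries + kale: the both-tight solution has a negative serving — not a feasible corner.
tofu + kale with both tight: 2.369 servings and 2.419 servings → $5.37.
So the least-cost plan costs $4.10.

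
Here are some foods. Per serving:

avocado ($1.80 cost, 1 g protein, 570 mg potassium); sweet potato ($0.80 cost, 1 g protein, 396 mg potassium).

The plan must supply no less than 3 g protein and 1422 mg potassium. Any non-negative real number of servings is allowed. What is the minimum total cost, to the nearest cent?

Two binding constraints pin down two serving amounts, so the optimal mix uses at most two foods. The candidates are each food alone (scaled to the tighter of protein/potassium) and each pair with both constraints tight.
avocado only: max(3/1, 1422/570) = 3 servings → $5.40.
sweet potato only: max(3/1, 1422/396) = 3.591 servings → $2.87.
avocado + sweet potato with both tight: 1.345 servings and 1.655 servings → $3.74.
So the least-cost plan costs $2.87.

$2.87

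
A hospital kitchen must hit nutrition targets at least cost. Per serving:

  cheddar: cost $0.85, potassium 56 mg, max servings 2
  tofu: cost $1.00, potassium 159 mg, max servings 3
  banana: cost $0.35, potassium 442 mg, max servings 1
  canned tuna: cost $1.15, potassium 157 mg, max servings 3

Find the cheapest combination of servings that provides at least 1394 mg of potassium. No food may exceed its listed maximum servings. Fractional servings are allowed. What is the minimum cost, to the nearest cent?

$6.86

Cost per mg of potassium: banana $0.0008, tofu $0.0063, canned tuna $0.0073, cheddar $0.0152.
Take 1 serving of banana: +442.0 mg potassium for $0.35 (total $0.35, still need 952.0 mg).
Take 3 servings of tofu: +477.0 mg potassium for $3.00 (total $3.35, still need 475.0 mg).
Take 3 servings of canned tuna: +471.0 mg potassium for $3.45 (total $6.80, still need 4.0 mg).
Take 0.07143 servings of cheddar: +4.0 mg potassium for $0.06 (total $6.86, still need 0.0 mg).
Greedy by cheapest-per-mg is optimal for a single linear constraint, so the minimum cost is $6.86.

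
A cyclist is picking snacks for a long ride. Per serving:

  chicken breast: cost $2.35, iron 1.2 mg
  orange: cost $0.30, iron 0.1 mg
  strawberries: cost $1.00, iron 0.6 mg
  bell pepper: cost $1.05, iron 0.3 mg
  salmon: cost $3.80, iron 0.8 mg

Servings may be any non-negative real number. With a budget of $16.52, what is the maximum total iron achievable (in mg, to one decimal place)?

9.9 mg

Iron per dollar: strawberries 0.6, chicken breast 0.5106, orange 0.3333, bell pepper 0.2857, salmon 0.2105.
With no serving limits, spend the whole cost allowance on strawberries: $16.52 / $1.00 × 0.6 mg = 9.9 mg.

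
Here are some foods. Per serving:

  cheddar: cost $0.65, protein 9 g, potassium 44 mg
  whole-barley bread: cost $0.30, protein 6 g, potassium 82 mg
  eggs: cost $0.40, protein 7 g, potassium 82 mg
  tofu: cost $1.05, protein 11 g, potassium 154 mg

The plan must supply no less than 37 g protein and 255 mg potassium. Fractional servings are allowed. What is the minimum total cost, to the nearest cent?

$1.85

With two linear requirements the optimum uses one or two foods; enumerate the corners.
cheddar only: max(37/9, 255/44) = 5.795 servings → $3.77.
whole-barley bread only: max(37/6, 255/82) = 6.167 servings → $1.85.
eggs only: max(37/7, 255/82) = 5.286 servings → $2.11.
tofu only: max(37/11, 255/154) = 3.364 servings → $3.53.
cheddar + whole-barley bread with both tight: 3.173 servings and 1.407 servings → $2.48.
cheddar + eggs with both tight: 2.905 servings and 1.551 servings → $2.51.
cheddar + tofu with both tight: 3.207 servings and 0.7395 servings → $2.86.
whole-barley bread + eggs with both targets exact would need a negative amount; discard.
whole-barley bread + tofu: the both-tight solution has a negative serving — not a feasible corner.
eggs + tofu with both targets exact would need a negative amount; discard.
The minimum over all feasible corners is $1.85.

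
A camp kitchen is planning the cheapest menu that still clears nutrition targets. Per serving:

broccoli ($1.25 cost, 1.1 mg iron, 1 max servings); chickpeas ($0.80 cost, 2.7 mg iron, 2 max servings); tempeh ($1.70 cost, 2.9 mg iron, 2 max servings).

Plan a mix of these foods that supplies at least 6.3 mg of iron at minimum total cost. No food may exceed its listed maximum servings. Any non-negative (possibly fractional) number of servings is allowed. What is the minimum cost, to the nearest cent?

$2.13

Cost per mg of iron: chickpeas $0.2963, tempeh $0.5862, broccoli $1.1364.
Take 2 servings of chickpeas: +5.4 mg iron for $1.60 (total $1.60, still need 0.9 mg).
Take 0.3103 servings of tempeh: +0.9 mg iron for $0.53 (total $2.13, still need 0.0 mg).
Greedy by cheapest-per-mg is optimal for a single linear constraint, so the minimum cost is $2.13.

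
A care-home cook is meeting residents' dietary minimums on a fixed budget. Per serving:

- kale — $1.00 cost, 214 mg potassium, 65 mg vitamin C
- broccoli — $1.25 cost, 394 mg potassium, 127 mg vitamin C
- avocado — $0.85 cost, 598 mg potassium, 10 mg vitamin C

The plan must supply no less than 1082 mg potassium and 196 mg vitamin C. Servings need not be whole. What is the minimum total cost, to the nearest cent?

$2.56

kale only: max(1082/214, 196/65) = 5.056 servings → $5.06.
broccoli only: max(1082/394, 196/127) = 2.746 servings → $3.43.
avocado only: max(1082/598, 196/10) = 19.6 servings → $16.66.
kale + broccoli: intersection lies outside the first quadrant.
kale + avocado with both tight: 2.896 servings and 0.7728 servings → $3.55.
broccoli + avocado with both tight: 1.477 servings and 0.8359 servings → $2.56.
Cheapest feasible corner: $2.56.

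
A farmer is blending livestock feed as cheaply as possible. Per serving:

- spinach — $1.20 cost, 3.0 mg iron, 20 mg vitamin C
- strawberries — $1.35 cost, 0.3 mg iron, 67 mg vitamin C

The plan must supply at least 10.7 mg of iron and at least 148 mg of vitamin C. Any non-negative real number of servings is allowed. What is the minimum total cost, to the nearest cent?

$5.73

For a min-cost LP with two ≥-constraints, a basic feasible solution has at most two positive variables.
spinach only: max(10.7/3.0, 148/20) = 7.4 servings → $8.88.
strawberries only: max(10.7/0.3, 148/67) = 35.67 servings → $48.15.
spinach + strawberries with both tight: 3.449 servings and 1.179 servings → $5.73.
The minimum over all feasible corners is $5.73.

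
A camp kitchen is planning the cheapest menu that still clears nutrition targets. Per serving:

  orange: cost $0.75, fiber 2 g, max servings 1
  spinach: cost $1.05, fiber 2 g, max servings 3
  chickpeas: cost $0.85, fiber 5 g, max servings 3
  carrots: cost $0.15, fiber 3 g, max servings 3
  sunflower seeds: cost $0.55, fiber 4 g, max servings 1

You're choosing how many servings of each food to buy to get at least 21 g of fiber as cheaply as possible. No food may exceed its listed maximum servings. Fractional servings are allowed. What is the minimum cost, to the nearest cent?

$2.36

Cost per g of fiber: carrots $0.0500, sunflower seeds $0.1375, chickpeas $0.1700, orange $0.3750, spinach $0.5250.
Take 3 servings of carrots: +9.0 g fiber for $0.45 (total $0.45, still need 12.0 g).
Take 1 serving of sunflower seeds: +4.0 g fiber for $0.55 (total $1.00, still need 8.0 g).
Take 1.6 servings of chickpeas: +8.0 g fiber for $1.36 (total $2.36, still need 0.0 g).
Filling from the cheapest source first is optimal under one linear minimum: $2.36.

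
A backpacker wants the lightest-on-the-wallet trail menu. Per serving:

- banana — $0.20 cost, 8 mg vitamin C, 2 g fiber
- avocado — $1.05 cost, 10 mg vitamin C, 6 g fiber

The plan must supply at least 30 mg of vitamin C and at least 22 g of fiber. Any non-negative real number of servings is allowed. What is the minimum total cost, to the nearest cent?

With two linear requirements the optimum uses one or two foods; enumerate the corners.
banana only: max(30/8, 22/2) = 11 servings → $2.20.
avocado only: max(30/10, 22/6) = 3.667 servings → $3.85.
banana + avocado: intersection lies outside the first quadrant.
So the least-cost plan costs $2.20.

$2.20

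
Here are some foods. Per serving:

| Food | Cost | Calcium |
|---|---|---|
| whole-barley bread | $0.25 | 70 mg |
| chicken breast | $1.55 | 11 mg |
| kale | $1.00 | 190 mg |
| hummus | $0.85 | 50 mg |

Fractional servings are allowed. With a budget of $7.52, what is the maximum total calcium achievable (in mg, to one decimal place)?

2105.6 mg

Calcium per dollar: whole-barley bread 280, kale 190, hummus 58.82, chicken breast 7.097.
With no serving limits, spend the whole cost allowance on whole-barley bread: $7.52 / $0.25 × 70 mg = 2105.6 mg.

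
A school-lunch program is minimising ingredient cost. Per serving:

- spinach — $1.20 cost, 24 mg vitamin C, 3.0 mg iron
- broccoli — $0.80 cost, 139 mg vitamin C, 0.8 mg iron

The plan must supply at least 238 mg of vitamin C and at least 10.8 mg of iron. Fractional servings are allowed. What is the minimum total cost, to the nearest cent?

Check every corner: each single food scaled to meet both minima, and each pair solved so both constraints bind.
spinach only: max(238/24, 10.8/3.0) = 9.917 servings → $11.90.
broccoli only: max(238/139, 10.8/0.8) = 13.5 servings → $10.80.
spinach + broccoli with both tight: 3.295 servings and 1.143 servings → $4.87.
The minimum over all feasible corners is $4.87.

$4.87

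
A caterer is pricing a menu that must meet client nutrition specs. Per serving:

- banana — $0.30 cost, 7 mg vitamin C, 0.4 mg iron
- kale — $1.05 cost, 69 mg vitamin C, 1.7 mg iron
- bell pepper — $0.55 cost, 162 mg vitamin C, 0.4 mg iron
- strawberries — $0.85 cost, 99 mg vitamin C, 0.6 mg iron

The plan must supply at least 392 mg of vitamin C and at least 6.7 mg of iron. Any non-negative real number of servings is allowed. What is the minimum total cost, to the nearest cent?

$4.39

An LP optimum is at a vertex; with two nutrient constraints at most two foods are used. Check each candidate.
banana only: max(392/7, 6.7/0.4) = 56 servings → $16.80.
kale only: max(392/69, 6.7/1.7) = 5.681 servings → $5.97.
bell pepper only: max(392/162, 6.7/0.4) = 16.75 servings → $9.21.
strawberries only: max(392/99, 6.7/0.6) = 11.17 servings → $9.49.
banana + kale: intersection lies outside the first quadrant.
banana + bell pepper with both tight: 14.98 servings and 1.773 servings → $5.47.
banana + strawberries with both tight: 12.09 servings and 3.105 servings → $6.27.
kale + bell pepper with both tight: 3.747 servings and 0.8236 servings → $4.39.
kale + strawberries with both tight: 3.374 servings and 1.608 servings → $4.91.
bell pepper + strawberries: intersection lies outside the first quadrant.
Cheapest feasible corner: $4.39.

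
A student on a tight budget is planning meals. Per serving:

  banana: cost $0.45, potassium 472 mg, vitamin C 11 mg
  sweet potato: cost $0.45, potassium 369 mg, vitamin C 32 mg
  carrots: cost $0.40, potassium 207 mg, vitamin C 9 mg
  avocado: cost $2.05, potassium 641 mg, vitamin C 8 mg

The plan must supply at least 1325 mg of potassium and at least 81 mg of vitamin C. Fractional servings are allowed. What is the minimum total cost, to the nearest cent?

$1.47

With two linear requirements the optimum uses one or two foods; enumerate the corners.
banana only: max(1325/472, 81/11) = 7.364 servings → $3.31.
sweet potato only: max(1325/369, 81/32) = 3.591 servings → $1.62.
carrots only: max(1325/207, 81/9) = 9 servings → $3.60.
avocado only: max(1325/641, 81/8) = 10.12 servings → $20.76.
banana + sweet potato with both tight: 1.133 servings and 2.142 servings → $1.47.
banana + carrots: the both-tight solution has a negative serving — not a feasible corner.
banana + avocado: intersection lies outside the first quadrant.
sweet potato + carrots with both tight: 1.466 servings and 3.788 servings → $2.17.
sweet potato + avocado with both tight: 2.353 servings and 0.7125 servings → $2.52.
carrots + avocado: intersection lies outside the first quadrant.
The minimum over all feasible corners is $1.47.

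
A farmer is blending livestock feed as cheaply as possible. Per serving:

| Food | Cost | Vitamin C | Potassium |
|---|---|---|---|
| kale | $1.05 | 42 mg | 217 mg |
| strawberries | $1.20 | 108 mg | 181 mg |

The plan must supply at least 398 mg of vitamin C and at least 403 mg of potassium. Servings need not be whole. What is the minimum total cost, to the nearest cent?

Compare the cost at each extreme point of the feasible region.
kale only: max(398/42, 403/217) = 9.476 servings → $9.95.
strawberries only: max(398/108, 403/181) = 3.685 servings → $4.42.
kale + strawberries: the both-tight solution has a negative serving — not a feasible corner.
The minimum over all feasible corners is $4.42.

$4.42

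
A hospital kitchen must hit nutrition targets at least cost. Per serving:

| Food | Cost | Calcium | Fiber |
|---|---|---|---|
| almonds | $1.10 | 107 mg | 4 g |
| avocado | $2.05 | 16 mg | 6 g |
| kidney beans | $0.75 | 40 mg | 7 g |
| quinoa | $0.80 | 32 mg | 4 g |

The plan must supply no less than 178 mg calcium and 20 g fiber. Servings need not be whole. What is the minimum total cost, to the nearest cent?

$2.65

almonds only: max(178/107, 20/4) = 5 servings → $5.50.
avocado only: max(178/16, 20/6) = 11.12 servings → $22.81.
kidney beans only: max(178/40, 20/7) = 4.45 servings → $3.34.
quinoa only: max(178/32, 20/4) = 5.562 servings → $4.45.
almonds + avocado with both tight: 1.294 servings and 2.471 servings → $6.49.
almonds + kidney beans with both tight: 0.7572 servings and 2.424 servings → $2.65.
almonds + quinoa with both tight: 0.24 servings and 4.76 servings → $4.07.
avocado + kidney beans: intersection lies outside the first quadrant.
avocado + quinoa: intersection lies outside the first quadrant.
kidney beans + quinoa: the both-tight solution has a negative serving — not a feasible corner.
Cheapest feasible corner: $2.65.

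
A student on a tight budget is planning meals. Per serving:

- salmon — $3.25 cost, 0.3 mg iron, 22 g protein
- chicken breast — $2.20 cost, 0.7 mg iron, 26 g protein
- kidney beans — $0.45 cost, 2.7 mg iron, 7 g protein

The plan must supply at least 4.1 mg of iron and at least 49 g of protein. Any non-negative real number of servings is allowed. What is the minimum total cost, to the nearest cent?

salmon only: max(4.1/0.3, 49/22) = 13.67 servings → $44.42.
chicken breast only: max(4.1/0.7, 49/26) = 5.857 servings → $12.89.
kidney beans only: max(4.1/2.7, 49/7) = 7 servings → $3.15.
salmon + chicken breast with both targets exact would need a negative amount; discard.
salmon + kidney beans with both tight: 1.808 servings and 1.318 servings → $6.47.
chicken breast + kidney beans with both tight: 1.587 servings and 1.107 servings → $3.99.
So the least-cost plan costs $3.15.

$3.15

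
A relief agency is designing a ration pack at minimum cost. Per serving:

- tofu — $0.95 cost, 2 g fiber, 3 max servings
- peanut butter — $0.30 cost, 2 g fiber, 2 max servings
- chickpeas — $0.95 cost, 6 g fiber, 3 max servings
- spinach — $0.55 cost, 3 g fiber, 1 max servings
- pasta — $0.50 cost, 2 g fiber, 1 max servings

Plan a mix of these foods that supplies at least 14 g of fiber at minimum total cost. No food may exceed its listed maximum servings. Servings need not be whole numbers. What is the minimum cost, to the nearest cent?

$2.18

Cost per g of fiber: peanut butter $0.1500, chickpeas $0.1583, spinach $0.1833, pasta $0.2500, tofu $0.4750.
Take 2 servings of peanut butter: +4.0 g fiber for $0.60 (total $0.60, still need 10.0 g).
Take 1.667 servings of chickpeas: +10.0 g fiber for $1.58 (total $2.18, still need 0.0 g).
Greedy by cheapest-per-g is optimal for a single linear constraint, so the minimum cost is $2.18.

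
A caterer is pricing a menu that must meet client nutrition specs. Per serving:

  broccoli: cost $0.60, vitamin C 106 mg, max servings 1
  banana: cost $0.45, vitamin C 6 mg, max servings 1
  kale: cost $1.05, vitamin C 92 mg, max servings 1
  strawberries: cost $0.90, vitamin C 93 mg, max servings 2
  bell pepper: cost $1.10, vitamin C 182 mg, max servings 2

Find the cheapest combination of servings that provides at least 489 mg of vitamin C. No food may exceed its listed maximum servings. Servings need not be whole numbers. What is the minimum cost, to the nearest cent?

$2.98

Cost per mg of vitamin C: broccoli $0.0057, bell pepper $0.0060, strawberries $0.0097, kale $0.0114, banana $0.0750.
Take 1 serving of broccoli: +106.0 mg vitamin C for $0.60 (total $0.60, still need 383.0 mg).
Take 2 servings of bell pepper: +364.0 mg vitamin C for $2.20 (total $2.80, still need 19.0 mg).
Take 0.2043 servings of strawberries: +19.0 mg vitamin C for $0.18 (total $2.98, still need 0.0 mg).
Greedy by cheapest-per-mg is optimal for a single linear constraint, so the minimum cost is $2.98.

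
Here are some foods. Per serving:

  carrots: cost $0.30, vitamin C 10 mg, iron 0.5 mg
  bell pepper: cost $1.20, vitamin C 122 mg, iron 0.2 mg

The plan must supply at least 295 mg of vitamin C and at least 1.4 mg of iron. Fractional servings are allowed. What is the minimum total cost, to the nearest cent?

$3.28

A basic optimal solution has at most two foods positive. Try each food alone and each pair with both targets met exactly.
carrots only: max(295/10, 1.4/0.5) = 29.5 servings → $8.85.
bell pepper only: max(295/122, 1.4/0.2) = 7 servings → $8.40.
carrots + bell pepper with both tight: 1.895 servings and 2.263 servings → $3.28.
Cheapest feasible corner: $3.28.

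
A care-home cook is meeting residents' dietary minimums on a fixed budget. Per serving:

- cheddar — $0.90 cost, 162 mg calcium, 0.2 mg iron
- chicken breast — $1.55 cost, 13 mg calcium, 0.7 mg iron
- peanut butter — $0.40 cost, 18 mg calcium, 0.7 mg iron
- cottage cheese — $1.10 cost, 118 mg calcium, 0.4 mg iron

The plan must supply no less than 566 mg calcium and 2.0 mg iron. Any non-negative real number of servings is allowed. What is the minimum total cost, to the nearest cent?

$3.72

The cheapest plan sits at a corner of the feasible region — with two constraints it uses at most two foods.
cheddar only: max(566/162, 2.0/0.2) = 10 servings → $9.00.
chicken breast only: max(566/13, 2.0/0.7) = 43.54 servings → $67.48.
peanut butter only: max(566/18, 2.0/0.7) = 31.44 servings → $12.58.
cottage cheese only: max(566/118, 2.0/0.4) = 5 servings → $5.50.
cheddar + chicken breast with both tight: 3.341 servings and 1.903 servings → $5.96.
cheddar + peanut butter with both tight: 3.281 servings and 1.92 servings → $3.72.
cheddar + cottage cheese with both targets exact would need a negative amount; discard.
chicken breast + peanut butter: intersection lies outside the first quadrant.
chicken breast + cottage cheese with both tight: 0.124 servings and 4.783 servings → $5.45.
peanut butter + cottage cheese with both tight: 0.1273 servings and 4.777 servings → $5.31.
Cheapest feasible corner: $3.72.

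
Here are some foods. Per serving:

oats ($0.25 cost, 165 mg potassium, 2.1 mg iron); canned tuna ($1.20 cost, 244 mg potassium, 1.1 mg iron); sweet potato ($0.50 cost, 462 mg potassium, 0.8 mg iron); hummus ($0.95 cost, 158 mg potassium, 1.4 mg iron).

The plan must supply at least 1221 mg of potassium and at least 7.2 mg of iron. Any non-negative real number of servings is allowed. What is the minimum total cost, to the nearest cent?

This is a tiny linear program; its minimum lies at a vertex of the feasible set. List the vertices and price them.
oats only: max(1221/165, 7.2/2.1) = 7.4 servings → $1.85.
canned tuna only: max(1221/244, 7.2/1.1) = 6.545 servings → $7.85.
sweet potato only: max(1221/462, 7.2/0.8) = 9 servings → $4.50.
hummus only: max(1221/158, 7.2/1.4) = 7.728 servings → $7.34.
oats + canned tuna with both tight: 1.25 servings and 4.159 servings → $5.30.
oats + sweet potato with both tight: 2.803 servings and 1.642 servings → $1.52.
oats + hummus: intersection lies outside the first quadrant.
canned tuna + sweet potato: the both-tight solution has a negative serving — not a feasible corner.
canned tuna + hummus with both tight: 3.408 servings and 2.465 servings → $6.43.
sweet potato + hummus with both tight: 1.099 servings and 4.515 servings → $4.84.
So the least-cost plan costs $1.52.

$1.52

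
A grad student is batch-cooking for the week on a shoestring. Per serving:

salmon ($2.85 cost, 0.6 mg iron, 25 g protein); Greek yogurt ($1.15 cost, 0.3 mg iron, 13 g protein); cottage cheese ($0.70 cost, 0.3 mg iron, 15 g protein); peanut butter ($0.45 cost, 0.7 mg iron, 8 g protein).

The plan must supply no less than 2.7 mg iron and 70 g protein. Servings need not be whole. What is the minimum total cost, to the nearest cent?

Compare the cost at each extreme point of the feasible region.
salmon only: max(2.7/0.6, 70/25) = 4.5 servings → $12.82.
Greek yogurt only: max(2.7/0.3, 70/13) = 9 servings → $10.35.
cottage cheese only: max(2.7/0.3, 70/15) = 9 servings → $6.30.
peanut butter only: max(2.7/0.7, 70/8) = 8.75 servings → $3.94.
salmon + Greek yogurt: intersection lies outside the first quadrant.
salmon + cottage cheese with both targets exact would need a negative amount; discard.
salmon + peanut butter with both tight: 2.157 servings and 2.008 servings → $7.05.
Greek yogurt + cottage cheese: intersection lies outside the first quadrant.
Greek yogurt + peanut butter with both tight: 4.09 servings and 2.104 servings → $5.65.
cottage cheese + peanut butter with both tight: 3.383 servings and 2.407 servings → $3.45.
The minimum over all feasible corners is $3.45.

$3.45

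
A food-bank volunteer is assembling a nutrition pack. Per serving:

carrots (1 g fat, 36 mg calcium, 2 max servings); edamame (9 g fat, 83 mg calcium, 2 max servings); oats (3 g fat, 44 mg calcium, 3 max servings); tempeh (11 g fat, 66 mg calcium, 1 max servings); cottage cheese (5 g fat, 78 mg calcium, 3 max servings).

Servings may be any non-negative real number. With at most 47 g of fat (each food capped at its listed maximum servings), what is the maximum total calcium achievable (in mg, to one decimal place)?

622.0 mg

Calcium per g fat: carrots 36, cottage cheese 15.6, oats 14.67, edamame 9.222, tempeh 6.
Take 2 servings of carrots: uses 2 g fat, +72.0 mg calcium (running total 72.0 mg).
Take 3 servings of cottage cheese: uses 15 g fat, +234.0 mg calcium (running total 306.0 mg).
Take 3 servings of oats: uses 9 g fat, +132.0 mg calcium (running total 438.0 mg).
Take 2 servings of edamame: uses 18 g fat, +166.0 mg calcium (running total 604.0 mg).
Take 0.2727 servings of tempeh: uses 3 g fat, +18.0 mg calcium (running total 622.0 mg).
Filling greedily by calcium-per-g fat is optimal for one linear limit, giving 622.0 mg.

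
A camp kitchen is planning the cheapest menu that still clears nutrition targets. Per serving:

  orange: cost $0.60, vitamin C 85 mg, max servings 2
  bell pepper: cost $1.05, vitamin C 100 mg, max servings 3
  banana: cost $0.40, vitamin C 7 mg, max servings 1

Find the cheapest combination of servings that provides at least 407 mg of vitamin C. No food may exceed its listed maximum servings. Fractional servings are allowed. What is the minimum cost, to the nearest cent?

$3.69

Cost per mg of vitamin C: orange $0.0071, bell pepper $0.0105, banana $0.0571.
Take 2 servings of orange: +170.0 mg vitamin C for $1.20 (total $1.20, still need 237.0 mg).
Take 2.37 servings of bell pepper: +237.0 mg vitamin C for $2.49 (total $3.69, still need 0.0 mg).
Filling from the cheapest source first is optimal under one linear minimum: $3.69.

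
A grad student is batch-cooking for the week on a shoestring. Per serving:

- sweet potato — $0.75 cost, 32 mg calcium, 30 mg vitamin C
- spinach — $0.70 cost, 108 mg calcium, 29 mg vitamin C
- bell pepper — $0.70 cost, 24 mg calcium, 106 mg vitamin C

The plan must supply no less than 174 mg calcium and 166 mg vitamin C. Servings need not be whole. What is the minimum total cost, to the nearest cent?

$1.78

At the optimum either one food covers both requirements or two foods hit both targets exactly; no other combination can be cheaper.
sweet potato only: max(174/32, 166/30) = 5.533 servings → $4.15.
spinach only: max(174/108, 166/29) = 5.724 servings → $4.01.
bell pepper only: max(174/24, 166/106) = 7.25 servings → $5.08.
sweet potato + spinach: intersection lies outside the first quadrant.
sweet potato + bell pepper with both tight: 5.412 servings and 0.03443 servings → $4.08.
spinach + bell pepper with both tight: 1.345 servings and 1.198 servings → $1.78.
So the least-cost plan costs $1.78.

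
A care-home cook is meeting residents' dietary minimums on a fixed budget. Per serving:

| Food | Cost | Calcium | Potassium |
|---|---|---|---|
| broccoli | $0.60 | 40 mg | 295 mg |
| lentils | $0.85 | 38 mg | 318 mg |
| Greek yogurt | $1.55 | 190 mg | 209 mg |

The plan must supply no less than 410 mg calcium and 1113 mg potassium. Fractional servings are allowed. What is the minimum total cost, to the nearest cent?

Minimising a linear cost over {calcium ≥ 410, potassium ≥ 1113, servings ≥ 0} — the optimum is at a vertex, using one or two foods.
broccoli only: max(410/40, 1113/295) = 10.25 servings → $6.15.
lentils only: max(410/38, 1113/318) = 10.79 servings → $9.17.
Greek yogurt only: max(410/190, 1113/209) = 5.325 servings → $8.25.
broccoli + lentils: the both-tight solution has a negative serving — not a feasible corner.
broccoli + Greek yogurt with both tight: 2.637 servings and 1.603 servings → $4.07.
lentils + Greek yogurt with both tight: 2.397 servings and 1.679 servings → $4.64.
So the least-cost plan costs $4.07.

$4.07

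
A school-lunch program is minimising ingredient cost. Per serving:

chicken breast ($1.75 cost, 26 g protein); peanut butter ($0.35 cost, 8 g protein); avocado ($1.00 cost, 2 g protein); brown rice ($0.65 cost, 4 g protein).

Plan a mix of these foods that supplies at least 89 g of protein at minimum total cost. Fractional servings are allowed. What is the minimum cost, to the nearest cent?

Cost per g of protein: peanut butter $0.0437, chicken breast $0.0673, brown rice $0.1625, avocado $0.5000.
With no serving limits, use only peanut butter: 89 g / 8 g = 11.12 servings × $0.35 = $3.89.

$3.89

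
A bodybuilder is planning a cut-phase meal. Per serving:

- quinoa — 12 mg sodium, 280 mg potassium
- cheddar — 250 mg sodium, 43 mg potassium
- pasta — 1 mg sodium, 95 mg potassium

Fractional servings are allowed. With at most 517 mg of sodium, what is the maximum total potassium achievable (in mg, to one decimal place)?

49115.0 mg

Potassium per mg sodium: pasta 95, quinoa 23.33, cheddar 0.172.
With no serving limits, spend the whole sodium allowance on pasta: 517 mg / 1 mg × 95 mg = 49115.0 mg.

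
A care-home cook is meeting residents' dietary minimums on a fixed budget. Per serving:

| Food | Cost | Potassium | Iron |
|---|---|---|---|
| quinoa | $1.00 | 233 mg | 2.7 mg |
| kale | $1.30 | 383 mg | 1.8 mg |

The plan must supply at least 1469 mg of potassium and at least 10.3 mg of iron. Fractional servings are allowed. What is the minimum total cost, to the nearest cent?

$5.43

quinoa only: max(1469/233, 10.3/2.7) = 6.305 servings → $6.30.
kale only: max(1469/383, 10.3/1.8) = 5.722 servings → $7.44.
quinoa + kale with both tight: 2.116 servings and 2.548 servings → $5.43.
The minimum over all feasible corners is $5.43.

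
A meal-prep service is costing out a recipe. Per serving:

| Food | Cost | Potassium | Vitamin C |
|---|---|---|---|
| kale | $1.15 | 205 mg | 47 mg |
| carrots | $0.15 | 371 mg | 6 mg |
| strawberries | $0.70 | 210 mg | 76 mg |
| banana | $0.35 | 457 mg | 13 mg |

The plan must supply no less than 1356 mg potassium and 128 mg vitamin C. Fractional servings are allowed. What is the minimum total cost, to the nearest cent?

$1.45

The cheapest plan sits at a corner of the feasible region — with two constraints it uses at most two foods.
kale only: max(1356/205, 128/47) = 6.615 servings → $7.61.
carrots only: max(1356/371, 128/6) = 21.33 servings → $3.20.
strawberries only: max(1356/210, 128/76) = 6.457 servings → $4.52.
banana only: max(1356/457, 128/13) = 9.846 servings → $3.45.
kale + carrots with both tight: 2.428 servings and 2.313 servings → $3.14.
kale + strawberries: the both-tight solution has a negative serving — not a feasible corner.
kale + banana with both tight: 2.172 servings and 1.993 servings → $3.20.
carrots + strawberries with both tight: 2.828 servings and 1.461 servings → $1.45.
carrots + banana with both targets exact would need a negative amount; discard.
strawberries + banana with both tight: 1.277 servings and 2.38 servings → $1.73.
So the least-cost plan costs $1.45.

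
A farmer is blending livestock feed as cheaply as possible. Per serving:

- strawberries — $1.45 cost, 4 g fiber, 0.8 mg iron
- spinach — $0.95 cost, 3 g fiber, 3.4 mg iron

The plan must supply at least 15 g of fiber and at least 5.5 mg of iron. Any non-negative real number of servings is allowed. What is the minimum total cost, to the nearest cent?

$4.75

Minimising a linear cost over {fiber ≥ 15, iron ≥ 5.5, servings ≥ 0} — the optimum is at a vertex, using one or two foods.
strawberries only: max(15/4, 5.5/0.8) = 6.875 servings → $9.97.
spinach only: max(15/3, 5.5/3.4) = 5 servings → $4.75.
strawberries + spinach with both tight: 3.08 servings and 0.8929 servings → $5.31.
The minimum over all feasible corners is $4.75.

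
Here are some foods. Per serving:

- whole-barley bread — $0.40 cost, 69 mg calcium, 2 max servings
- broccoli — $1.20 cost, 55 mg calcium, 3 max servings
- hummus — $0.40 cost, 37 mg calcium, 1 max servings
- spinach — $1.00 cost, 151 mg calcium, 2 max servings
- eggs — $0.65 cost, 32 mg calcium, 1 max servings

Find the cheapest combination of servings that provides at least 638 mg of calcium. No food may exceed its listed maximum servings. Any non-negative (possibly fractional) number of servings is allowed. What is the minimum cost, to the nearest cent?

Cost per mg of calcium: whole-barley bread $0.0058, spinach $0.0066, hummus $0.0108, eggs $0.0203, broccoli $0.0218.
Take 2 servings of whole-barley bread: +138.0 mg calcium for $0.80 (total $0.80, still need 500.0 mg).
Take 2 servings of spinach: +302.0 mg calcium for $2.00 (total $2.80, still need 198.0 mg).
Take 1 serving of hummus: +37.0 mg calcium for $0.40 (total $3.20, still need 161.0 mg).
Take 1 serving of eggs: +32.0 mg calcium for $0.65 (total $3.85, still need 129.0 mg).
Take 2.345 servings of broccoli: +129.0 mg calcium for $2.81 (total $6.66, still need 0.0 mg).
Filling from the cheapest source first is optimal under one linear minimum: $6.66.

$6.66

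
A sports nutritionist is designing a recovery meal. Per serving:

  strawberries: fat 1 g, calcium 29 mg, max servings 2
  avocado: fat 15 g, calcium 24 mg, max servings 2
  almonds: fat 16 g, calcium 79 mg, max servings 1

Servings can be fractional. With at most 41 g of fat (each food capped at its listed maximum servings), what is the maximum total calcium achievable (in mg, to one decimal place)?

Calcium per g fat: strawberries 29, almonds 4.938, avocado 1.6.
Take 2 servings of strawberries: uses 2 g fat, +58.0 mg calcium (running total 58.0 mg).
Take 1 serving of almonds: uses 16 g fat, +79.0 mg calcium (running total 137.0 mg).
Take 1.533 servings of avocado: uses 23 g fat, +36.8 mg calcium (running total 173.8 mg).
Filling greedily by calcium-per-g fat is optimal for one linear limit, giving 173.8 mg.

173.8 mg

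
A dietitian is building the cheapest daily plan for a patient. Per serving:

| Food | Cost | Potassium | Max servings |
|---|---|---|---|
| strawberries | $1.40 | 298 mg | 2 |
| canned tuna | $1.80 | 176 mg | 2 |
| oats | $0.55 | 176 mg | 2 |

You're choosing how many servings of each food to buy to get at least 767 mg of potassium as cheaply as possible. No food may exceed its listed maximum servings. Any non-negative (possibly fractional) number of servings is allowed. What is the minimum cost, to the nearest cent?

$3.05

Cost per mg of potassium: oats $0.0031, strawberries $0.0047, canned tuna $0.0102.
Take 2 servings of oats: +352.0 mg potassium for $1.10 (total $1.10, still need 415.0 mg).
Take 1.393 servings of strawberries: +415.0 mg potassium for $1.95 (total $3.05, still need 0.0 mg).
Filling from the cheapest source first is optimal under one linear minimum: $3.05.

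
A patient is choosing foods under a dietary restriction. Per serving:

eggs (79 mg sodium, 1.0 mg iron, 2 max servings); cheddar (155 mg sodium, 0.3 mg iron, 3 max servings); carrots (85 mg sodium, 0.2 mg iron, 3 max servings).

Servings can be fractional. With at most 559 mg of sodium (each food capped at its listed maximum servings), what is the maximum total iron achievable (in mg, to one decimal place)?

2.9 mg

Iron per mg sodium: eggs 0.01266, carrots 0.002353, cheddar 0.001935.
Take 2 servings of eggs: uses 158 mg sodium, +2.0 mg iron (running total 2.0 mg).
Take 3 servings of carrots: uses 255 mg sodium, +0.6 mg iron (running total 2.6 mg).
Take 0.9419 servings of cheddar: uses 146 mg sodium, +0.3 mg iron (running total 2.9 mg).
Filling greedily by iron-per-mg sodium is optimal for one linear limit, giving 2.9 mg.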